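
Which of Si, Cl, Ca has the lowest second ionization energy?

After 1 electron has been removed, what remains? Si⁺ still has 3 valence electrons; Cl⁺ still has 6 valence electrons; Ca⁺ still has 1 valence electron.
All are still removing valence electrons, so compare the +1 ions as you would atoms: IE_2 generally rises across a period (higher Z_eff) and falls down a group (larger shell), subject to the usual subshell exceptions.
Valence configurations: Si⁺ [Ne]3s²3p¹, Cl⁺ [Ne]3s²3p⁴, Ca⁺ [Ar]4s¹.
Approximate IE_2 values (kJ/mol): Si 1577, Cl 2298, Ca 1145.
Overall IE_2 order: Ca < Si < Cl.

Ca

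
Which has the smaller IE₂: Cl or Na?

After 1 electron has been removed, what remains? Cl⁺ still has 6 valence electrons; Na⁺ is the bare [Ne] core.
Pulling an electron out of a noble-gas core costs far more than removing a remaining valence electron, so Na sits at the high end of IE_2.
Tabulated IE_2 (kJ/mol): Cl 2298, Na 4562.
Overall IE_2 order: Cl < Na.

Cl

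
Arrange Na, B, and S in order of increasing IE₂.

IE_2 is the cost of taking one more electron from the +1 cation: Na⁺ is the bare [Ne] core; B⁺ still has 2 valence electrons; S⁺ still has 5 valence electrons.
Breaking into a closed-shell core is much more expensive than removing a leftover valence electron — Na has the largest IE_2 here.
Valence configurations: B⁺ [He]2s², S⁺ [Ne]3s²3p³.
Tabulated IE_2 (kJ/mol): Na 4562, B 2427, S 2252.
Overall IE_2 order: S < B < Na.

S, B, Na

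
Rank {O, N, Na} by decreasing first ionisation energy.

N, O, Na

Removing the outermost electron gets harder across a period and easier down a group.
These span different periods and groups, so the two trends combine.
O > Na: relative to Na, both the across-period and down-group shifts push O's first ionization energy up.
N > O: this pair runs against the simple trend — see the exception note.
Note the exception: N has a higher first ionization energy than O, contrary to the simple trend — pairing an electron in O's 2p⁴ costs repulsion energy, so O ionizes more easily than half-filled N (2p³).
Tabulated first ionization energy (kJ/mol): N 1402, O 1314, Na 496.
So from highest to lowest: N > O > Na.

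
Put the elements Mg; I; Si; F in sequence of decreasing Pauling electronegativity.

F is in period 2, group 17; Mg is in period 3, group 2; Si is in period 3, group 14; I is in period 5, group 17.
Electronegativity increases across a period and decreases down a group, tracking effective nuclear charge and atomic size.
These span different periods and groups, so the two trends combine.
Si > Mg: both are in period 3; the period trend gives Si the larger value.
I > Si: the two effects oppose for this pair; the across-period effect wins (2.66 vs 1.90).
F > I: they share group 17; the group trend gives F the larger value.
Approximate values (Pauling): F 3.98, Mg 1.31, Si 1.90, I 2.66.
So from highest to lowest: F > I > Si > Mg.

F, I, Si, Mg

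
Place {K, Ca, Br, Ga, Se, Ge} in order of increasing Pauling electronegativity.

K is in period 4, group 1; Ca is in period 4, group 2; Ga is in period 4, group 13; Ge is in period 4, group 14; Se is in period 4, group 16; Br is in period 4, group 17.
Electronegativity increases across a period and decreases down a group, tracking effective nuclear charge and atomic size.
All lie in period 4, so electronegativity increases left to right.
So from lowest to highest: K < Ca < Ga < Ge < Se < Br.

K < Ca < Ga < Ge < Se < Br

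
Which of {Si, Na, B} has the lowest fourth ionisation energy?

IE_4 is the cost of taking one more electron from the +3 cation: Si³⁺ still has 1 valence electron; Na³⁺ is already 2 electrons into the core; B³⁺ is the bare [He] core.
Core electrons are held far more tightly than valence electrons, so Na and B top the IE_4 order.
Approximate IE_4 values (kJ/mol): Si 4356, Na 9543, B 25026.
Putting it together, IE_4: Si < Na < B.

Si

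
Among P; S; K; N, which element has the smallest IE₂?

IE_2 is the cost of taking one more electron from the +1 cation: P⁺ still has 4 valence electrons; S⁺ still has 5 valence electrons; K⁺ is the bare [Ar] core; N⁺ still has 4 valence electrons.
Breaking into a closed-shell core is much more expensive than removing a leftover valence electron — K has the largest IE_2 here.
Valence configurations: P⁺ [Ne]3s²3p², S⁺ [Ne]3s²3p³, N⁺ [He]2s²2p².
Approximate IE_2 values (kJ/mol): P 1907, S 2252, K 3052, N 2856.
Hence IE_2: P < S < N < K.

P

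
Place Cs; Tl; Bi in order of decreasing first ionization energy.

Cs is in period 6, group 1; Tl is in period 6, group 13; Bi is in period 6, group 15.
Across a period the outer electron is held more tightly (higher IE₁); down a group it sits in a higher shell, more shielded, and comes off more easily.
All lie in period 6, so first ionization energy increases left to right.
So from highest to lowest: Bi > Tl > Cs.

Bi > Tl > Cs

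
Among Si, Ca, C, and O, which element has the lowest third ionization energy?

Consider each +2 ion: Si²⁺ still has 2 valence electrons; Ca²⁺ is the bare [Ar] core; C²⁺ still has 2 valence electrons; O²⁺ still has 4 valence electrons.
Usually core removal costs more than valence removal, but here the competition is close: a tightly held n=2 valence electron can cost more to remove than an n=3 core electron, so the actual values have to decide it.
Valence configurations: Si²⁺ [Ne]3s², C²⁺ [He]2s², O²⁺ [He]2s²2p².
Approximate IE_3 values (kJ/mol): Si 3232, Ca 4912, C 4620, O 5300.
Overall IE_3 order: Si < C < Ca < O.

Si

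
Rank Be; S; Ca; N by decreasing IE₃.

Be > Ca > N > S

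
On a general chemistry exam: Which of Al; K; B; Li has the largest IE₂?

IE_2 is the cost of taking one more electron from the +1 cation: Al⁺ still has 2 valence electrons; K⁺ is the bare [Ar] core; B⁺ still has 2 valence electrons; Li⁺ is the bare [He] core.
Pulling an electron out of a noble-gas core costs far more than removing a remaining valence electron, so K and Li sit at the high end of IE_2.
Valence configurations: Al⁺ [Ne]3s², B⁺ [He]2s².
Approximate IE_2 values (kJ/mol): Al 1817, K 3052, B 2427, Li 7298.
Putting it together, IE_2: Al < B < K < Li.

Li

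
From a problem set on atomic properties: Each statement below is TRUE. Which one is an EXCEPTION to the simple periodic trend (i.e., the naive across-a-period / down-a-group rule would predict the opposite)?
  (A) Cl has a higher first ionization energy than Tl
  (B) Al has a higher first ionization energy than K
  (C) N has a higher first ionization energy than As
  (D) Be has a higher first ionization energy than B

(D)

The general trend: first ionization energy increases across a period and decreases down a group.
(A) Cl (period 3, group 17) vs Tl (period 6, group 13): the stated order agrees with the simple trend.
(B) Al (period 3, group 13) vs K (period 4, group 1): the stated order agrees with the simple trend.
(C) N (period 2, group 15) vs As (period 4, group 15): the stated order agrees with the simple trend.
(D) Be (period 2, group 2) vs B (period 2, group 13): the stated order contradicts the simple trend.
The exception is (D): removing B's lone 2p electron is easier than breaking Be's filled 2s².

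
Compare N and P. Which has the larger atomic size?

N is in period 2, group 15; P is in period 3, group 15.
Moving right in a period, electrons are added to the same shell under a stronger nuclear pull, so atoms get smaller; moving down, a new shell is opened and atoms get larger.
All are in group 15, so atomic radius increases down the group.
So P has the larger atomic size (P > N).

P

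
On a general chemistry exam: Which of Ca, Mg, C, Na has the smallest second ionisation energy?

Consider each +1 ion: Ca⁺ still has 1 valence electron; Mg⁺ still has 1 valence electron; C⁺ still has 3 valence electrons; Na⁺ is the bare [Ne] core.
Pulling an electron out of a noble-gas core costs far more than removing a remaining valence electron, so Na sits at the high end of IE_2.
Valence configurations: Ca⁺ [Ar]4s¹, Mg⁺ [Ne]3s¹, C⁺ [He]2s²2p¹.
Tabulated IE_2 (kJ/mol): Ca 1145, Mg 1451, C 2353, Na 4562.
Hence IE_2: Ca < Mg < C < Na.

Ca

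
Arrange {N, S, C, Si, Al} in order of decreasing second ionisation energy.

N > C > S > Al > Si

IE_2 is the cost of taking one more electron from the +1 cation: N⁺ still has 4 valence electrons; S⁺ still has 5 valence electrons; C⁺ still has 3 valence electrons; Si⁺ still has 3 valence electrons; Al⁺ still has 2 valence electrons.
All are still removing valence electrons, so compare the +1 ions as you would atoms: IE_2 generally rises across a period (higher Z_eff) and falls down a group (larger shell), subject to the usual subshell exceptions.
Valence configurations: N⁺ [He]2s²2p², S⁺ [Ne]3s²3p³, C⁺ [He]2s²2p¹, Si⁺ [Ne]3s²3p¹, Al⁺ [Ne]3s².
Si⁺ loses a lone 3p electron whereas Al⁺ must break into a filled 3s² pair, so IE_2(Al) > IE_2(Si) even though Si has the higher nuclear charge.
Approximate IE_2 values (kJ/mol): N 2856, S 2252, C 2353, Si 1577, Al 1817.
So the second ionization energies run Si < Al < S < C < N.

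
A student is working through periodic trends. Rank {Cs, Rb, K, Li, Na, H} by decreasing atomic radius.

Cs > Rb > K > Na > Li > H

H is in period 1, group 1; Li is in period 2, group 1; Na is in period 3, group 1; K is in period 4, group 1; Rb is in period 5, group 1; Cs is in period 6, group 1.
Radius decreases left→right (rising Z_eff, same n) and increases top→bottom (higher n).
All are in group 1, so atomic radius increases down the group.
So from largest to smallest: Cs > Rb > K > Na > Li > H.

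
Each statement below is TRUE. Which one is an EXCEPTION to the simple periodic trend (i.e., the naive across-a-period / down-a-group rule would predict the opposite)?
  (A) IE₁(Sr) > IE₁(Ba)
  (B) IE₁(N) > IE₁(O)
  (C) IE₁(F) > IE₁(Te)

(B)

The general trend: first ionisation energy increases across a period and decreases down a group.
(A) Sr (period 5, group 2) vs Ba (period 6, group 2): the stated order agrees with the simple trend.
(B) N (period 2, group 15) vs O (period 2, group 16): the stated order contradicts the simple trend.
(C) F (period 2, group 17) vs Te (period 5, group 16): the stated order agrees with the simple trend.
The exception is (B): pairing an electron in O's 2p⁴ costs repulsion energy, so O ionizes more easily than half-filled N (2p³).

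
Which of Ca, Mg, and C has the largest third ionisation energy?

Mg

The third ionization energy removes an electron from the +2 ion. For each element: Ca²⁺ is the bare [Ar] core; Mg²⁺ is the bare [Ne] core; C²⁺ still has 2 valence electrons.
Pulling an electron out of a noble-gas core costs far more than removing a remaining valence electron, so Ca and Mg sit at the high end of IE_3.
Tabulated IE_3 (kJ/mol): Ca 4912, Mg 7733, C 4620.
Overall IE_3 order: C < Ca < Mg.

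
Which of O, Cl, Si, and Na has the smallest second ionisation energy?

The second ionization energy removes an electron from the +1 ion. For each element: O⁺ still has 5 valence electrons; Cl⁺ still has 6 valence electrons; Si⁺ still has 3 valence electrons; Na⁺ is the bare [Ne] core.
Core electrons are held far more tightly than valence electrons, so Na tops the IE_2 order.
Valence configurations: O⁺ [He]2s²2p³, Cl⁺ [Ne]3s²3p⁴, Si⁺ [Ne]3s²3p¹.
Approximate IE_2 values (kJ/mol): O 3388, Cl 2298, Si 1577, Na 4562.
Overall IE_2 order: Si < Cl < O < Na.

Si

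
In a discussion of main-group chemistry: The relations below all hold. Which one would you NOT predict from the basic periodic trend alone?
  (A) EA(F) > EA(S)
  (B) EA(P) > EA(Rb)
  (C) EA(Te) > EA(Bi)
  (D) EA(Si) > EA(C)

(D)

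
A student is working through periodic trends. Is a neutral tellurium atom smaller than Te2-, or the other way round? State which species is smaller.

Forming Te2- adds 2 electrons to Te. More electron–electron repulsion in the same shell, with unchanged nuclear charge, lets the cloud expand.
An anion is larger than its parent atom: Te2- > Te.

Te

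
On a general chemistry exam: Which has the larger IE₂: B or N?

The second ionization energy removes an electron from the +1 ion. For each element: B⁺ still has 2 valence electrons; N⁺ still has 4 valence electrons.
All are still removing valence electrons, so compare the +1 ions as you would atoms: IE_2 generally rises across a period (higher Z_eff) and falls down a group (larger shell), subject to the usual subshell exceptions.
Valence configurations: B⁺ [He]2s², N⁺ [He]2s²2p².
Approximate IE_2 values (kJ/mol): B 2427, N 2856.
Hence IE_2: B < N.

N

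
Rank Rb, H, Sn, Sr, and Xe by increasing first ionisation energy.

H is in period 1, group 1; Rb is in period 5, group 1; Sr is in period 5, group 2; Sn is in period 5, group 14; Xe is in period 5, group 18.
Removing the outermost electron gets harder across a period and easier down a group.
Here both period and group differ, so the two effects have to be weighed against each other.
Sr > Rb: both are in period 5; the period trend gives Sr the larger value.
Sn > Sr: both are in period 5; the period trend gives Sn the larger value.
Xe > Sn: Xe lies to the right of Sn in period 5, so the across-period effect alone puts Xe higher.
H > Xe: period and group pull opposite ways; the down-group shift dominates (1312 vs 1170 kJ/mol).
Approximate values (kJ/mol): H 1312, Rb 403, Sr 550, Sn 709, Xe 1170.
So from lowest to highest: Rb < Sr < Sn < Xe < H.

Rb < Sr < Sn < Xe < H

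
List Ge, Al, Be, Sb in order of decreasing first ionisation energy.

Be > Sb > Ge > Al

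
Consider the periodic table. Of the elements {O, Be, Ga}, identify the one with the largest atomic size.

Ga

Be is in period 2, group 2; O is in period 2, group 16; Ga is in period 4, group 13.
Across a period the added protons contract the valence shell; down a group each new principal shell makes the atom larger.
Neither a single period nor a single group — weigh both effects.
Be > O: both are in period 2; the period trend gives Be the larger value.
Ga > Be: the two effects oppose for this pair; the down-group effect wins (124 vs 102 pm).
For reference (pm): Be 102, O 63, Ga 124.
The largest atomic size among these belongs to Ga.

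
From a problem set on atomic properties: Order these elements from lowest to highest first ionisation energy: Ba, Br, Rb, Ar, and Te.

IE₁ increases left→right with effective nuclear charge and decreases top→bottom as the valence shell moves farther out.
Here both period and group differ, so the two effects have to be weighed against each other.
Ba > Rb: the two effects oppose for this pair; the across-period effect wins (503 vs 403 kJ/mol).
Te > Ba: both effects reinforce here, so Te is clearly the higher of the two.
Br > Te: relative to Te, both the across-period and down-group shifts push Br's first ionization energy up.
Ar > Br: both effects reinforce here, so Ar is clearly the higher of the two.
Approximate values (kJ/mol): Ar 1521, Br 1140, Rb 403, Te 869, Ba 503.
So from lowest to highest: Rb < Ba < Te < Br < Ar.

Rb < Ba < Te < Br < Ar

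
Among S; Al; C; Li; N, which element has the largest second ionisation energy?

Li

IE_2 is the cost of taking one more electron from the +1 cation: S⁺ still has 5 valence electrons; Al⁺ still has 2 valence electrons; C⁺ still has 3 valence electrons; Li⁺ is the bare [He] core; N⁺ still has 4 valence electrons.
Breaking into a closed-shell core is much more expensive than removing a leftover valence electron — Li has the largest IE_2 here.
Valence configurations: S⁺ [Ne]3s²3p³, Al⁺ [Ne]3s², C⁺ [He]2s²2p¹, N⁺ [He]2s²2p².
Tabulated IE_2 (kJ/mol): S 2252, Al 1817, C 2353, Li 7298, N 2856.
Putting it together, IE_2: Al < S < C < N < Li.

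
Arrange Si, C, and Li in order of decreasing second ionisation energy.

Li > C > Si

The second ionization energy removes an electron from the +1 ion. For each element: Si⁺ still has 3 valence electrons; C⁺ still has 3 valence electrons; Li⁺ is the bare [He] core.
Breaking into a closed-shell core is much more expensive than removing a leftover valence electron — Li has the largest IE_2 here.
Valence configurations: Si⁺ [Ne]3s²3p¹, C⁺ [He]2s²2p¹.
Approximate IE_2 values (kJ/mol): Si 1577, C 2353, Li 7298.
So the second ionization energies run Si < C < Li.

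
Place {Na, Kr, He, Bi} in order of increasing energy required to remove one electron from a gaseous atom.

Na, Bi, Kr, He

First ionization energy rises across a period (greater Z_eff holds electrons more tightly) and falls down a group (valence electrons are farther from the nucleus).
Neither a single period nor a single group — weigh both effects.
Bi > Na: the two effects oppose for this pair; the across-period effect wins (703 vs 496 kJ/mol).
Kr > Bi: relative to Bi, both the across-period and down-group shifts push Kr's first ionization energy up.
He > Kr: they share group 18; the group trend gives He the larger value.
Approximate values (kJ/mol): He 2372, Na 496, Kr 1351, Bi 703.
So from lowest to highest: Na < Bi < Kr < He.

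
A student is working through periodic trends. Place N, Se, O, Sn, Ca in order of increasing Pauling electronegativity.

Ca, Sn, Se, N, O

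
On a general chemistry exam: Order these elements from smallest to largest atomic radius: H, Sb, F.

H is in period 1, group 1; F is in period 2, group 17; Sb is in period 5, group 15.
Across a period the added protons contract the valence shell; down a group each new principal shell makes the atom larger.
Neither a single period nor a single group — weigh both effects.
F > H: the two effects oppose for this pair; the down-group effect wins (64 vs 32 pm).
Sb > F: relative to F, both the across-period and down-group shifts push Sb's atomic radius up.
Approximate values (pm): H 32, F 64, Sb 140.
So from smallest to largest: H < F < Sb.

H < F < Sb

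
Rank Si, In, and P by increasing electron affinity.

Adding an electron releases more energy for atoms nearer the top right (short of the noble gases).
These span different periods and groups, so the two trends combine.
P > In: both effects reinforce here, so P is clearly the higher of the two.
Si > P: this pair runs against the simple trend — see the exception note.
Note the exception: Si has a higher electron affinity than P, contrary to the simple trend — adding an electron to P's half-filled 3p³ is unfavourable, so Si (3p²) has the more exothermic EA.
For reference (kJ/mol): Si 134, P 72, In 29.
So from lowest to highest: In < P < Si.

In, P, Si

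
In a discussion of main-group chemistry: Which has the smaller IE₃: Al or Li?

After 2 electrons have been removed, what remains? Al²⁺ still has 1 valence electron; Li²⁺ is already 1 electron into the core.
Pulling an electron out of a noble-gas core costs far more than removing a remaining valence electron, so Li sits at the high end of IE_3.
Approximate IE_3 values (kJ/mol): Al 2745, Li 11815.
So the third ionization energies run Al < Li.

Al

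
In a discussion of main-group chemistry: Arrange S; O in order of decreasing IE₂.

O > S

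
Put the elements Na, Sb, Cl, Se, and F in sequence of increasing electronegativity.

Na < Sb < Se < Cl < F

F is in period 2, group 17; Na is in period 3, group 1; Cl is in period 3, group 17; Se is in period 4, group 16; Sb is in period 5, group 15.
Electronegativity increases across a period and decreases down a group, tracking effective nuclear charge and atomic size.
These span different periods and groups, so the two trends combine.
Sb > Na: the two effects oppose for this pair; the across-period effect wins (2.05 vs 0.93).
Se > Sb: relative to Sb, both the across-period and down-group shifts push Se's electronegativity up.
Cl > Se: both effects reinforce here, so Cl is clearly the higher of the two.
F > Cl: F sits above Cl in group 17, so the down-group effect alone puts F higher.
Approximate values (Pauling): F 3.98, Na 0.93, Cl 3.16, Se 2.55, Sb 2.05.
So from lowest to highest: Na < Sb < Se < Cl < F.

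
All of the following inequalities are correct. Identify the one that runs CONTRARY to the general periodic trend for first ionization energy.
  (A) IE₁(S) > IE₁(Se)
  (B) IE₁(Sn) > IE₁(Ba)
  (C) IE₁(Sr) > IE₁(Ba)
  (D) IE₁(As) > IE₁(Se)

The general trend: first ionization energy increases across a period and decreases down a group.
(A) S (period 3, group 16) vs Se (period 4, group 16): the stated order agrees with the simple trend.
(B) Sn (period 5, group 14) vs Ba (period 6, group 2): the stated order agrees with the simple trend.
(C) Sr (period 5, group 2) vs Ba (period 6, group 2): the stated order agrees with the simple trend.
(D) As (period 4, group 15) vs Se (period 4, group 16): the stated order contradicts the simple trend.
The exception is (D): Se (4p⁴) ionizes more easily than half-filled As (4p³).

(D)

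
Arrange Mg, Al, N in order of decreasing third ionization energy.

Mg > N > Al

After 2 electrons have been removed, what remains? Mg²⁺ is the bare [Ne] core; Al²⁺ still has 1 valence electron; N²⁺ still has 3 valence electrons.
Breaking into a closed-shell core is much more expensive than removing a leftover valence electron — Mg has the largest IE_3 here.
Valence configurations: Al²⁺ [Ne]3s¹, N²⁺ [He]2s²2p¹.
Approximate IE_3 values (kJ/mol): Mg 7733, Al 2745, N 4578.
Putting it together, IE_3: Al < N < Mg.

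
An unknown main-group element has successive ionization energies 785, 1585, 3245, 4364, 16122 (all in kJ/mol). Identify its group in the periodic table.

Group 14

Look for the largest jump between consecutive ionization energies: IE5/IE4 ≈ 3.7, far larger than any earlier ratio.
That jump marks the point where a core electron is being removed. So the atom has 4 valence electrons.
A main-group element with 4 valence electrons is in group 14.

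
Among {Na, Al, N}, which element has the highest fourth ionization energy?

After 3 electrons have been removed, what remains? Na³⁺ is already 2 electrons into the core; Al³⁺ is the bare [Ne] core; N³⁺ still has 2 valence electrons.
Core electrons are held far more tightly than valence electrons, so Na and Al top the IE_4 order.
The numbers (kJ/mol): Na 9543, Al 11577, N 7475.
So the fourth ionization energies run N < Na < Al.

Al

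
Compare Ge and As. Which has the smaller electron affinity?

Ge is in period 4, group 14; As is in period 4, group 15.
EA tends to increase across a period and decrease down a group, though the pattern is less regular than for IE or radius.
All lie in period 4; the across-period trend (electron affinity increases left to right) applies, with the exception below.
Note the exception: Ge has a higher electron affinity than As, contrary to the simple trend — adding an electron to As's half-filled 4p³ is unfavourable, so Ge (4p²) has the more exothermic EA.
For reference (kJ/mol): Ge 119, As 78.
So As has the smaller electron affinity (As < Ge).

As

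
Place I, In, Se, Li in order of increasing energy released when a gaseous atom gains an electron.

In, Li, Se, I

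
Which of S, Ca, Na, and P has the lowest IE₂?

Ca

Consider each +1 ion: S⁺ still has 5 valence electrons; Ca⁺ still has 1 valence electron; Na⁺ is the bare [Ne] core; P⁺ still has 4 valence electrons.
Core electrons are held far more tightly than valence electrons, so Na tops the IE_2 order.
Valence configurations: S⁺ [Ne]3s²3p³, Ca⁺ [Ar]4s¹, P⁺ [Ne]3s²3p².
Approximate IE_2 values (kJ/mol): S 2252, Ca 1145, Na 4562, P 1907.
Hence IE_2: Ca < P < S < Na.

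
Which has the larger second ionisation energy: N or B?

Consider each +1 ion: N⁺ still has 4 valence electrons; B⁺ still has 2 valence electrons.
All are still removing valence electrons, so compare the +1 ions as you would atoms: IE_2 generally rises across a period (higher Z_eff) and falls down a group (larger shell), subject to the usual subshell exceptions.
Valence configurations: N⁺ [He]2s²2p², B⁺ [He]2s².
Approximate IE_2 values (kJ/mol): N 2856, B 2427.
So the second ionization energies run B < N.

N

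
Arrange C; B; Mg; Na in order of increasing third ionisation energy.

IE_3 is the cost of taking one more electron from the +2 cation: C²⁺ still has 2 valence electrons; B²⁺ still has 1 valence electron; Mg²⁺ is the bare [Ne] core; Na²⁺ is already 1 electron into the core.
Breaking into a closed-shell core is much more expensive than removing a leftover valence electron — Na and Mg have the largest IE_3 here.
Valence configurations: C²⁺ [He]2s², B²⁺ [He]2s¹.
Approximate IE_3 values (kJ/mol): C 4620, B 3660, Mg 7733, Na 6910.
So the third ionization energies run B < C < Na < Mg.

B < C < Na < Mg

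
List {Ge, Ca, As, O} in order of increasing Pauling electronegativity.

Ca, Ge, As, O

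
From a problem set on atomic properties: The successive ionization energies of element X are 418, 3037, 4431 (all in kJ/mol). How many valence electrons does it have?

Look for the largest jump between consecutive ionization energies: IE2/IE1 ≈ 7.3, far larger than any earlier ratio.
That jump marks the point where a core electron is being removed. So the atom has 1 valence electron.

1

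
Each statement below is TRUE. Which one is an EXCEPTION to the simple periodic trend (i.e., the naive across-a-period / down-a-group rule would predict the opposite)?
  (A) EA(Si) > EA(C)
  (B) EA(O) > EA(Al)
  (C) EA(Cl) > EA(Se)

The general trend: electron affinity increases across a period and decreases down a group.
(A) Si (period 3, group 14) vs C (period 2, group 14): the stated order contradicts the simple trend.
(B) O (period 2, group 16) vs Al (period 3, group 13): the stated order agrees with the simple trend.
(C) Cl (period 3, group 17) vs Se (period 4, group 16): the stated order agrees with the simple trend.
The exception is (A): Si's larger, more diffuse 3p orbitals accept an added electron slightly more readily than C's compact 2p.

(A)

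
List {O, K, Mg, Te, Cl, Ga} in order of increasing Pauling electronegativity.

K < Mg < Ga < Te < Cl < O

O is in period 2, group 16; Mg is in period 3, group 2; Cl is in period 3, group 17; K is in period 4, group 1; Ga is in period 4, group 13; Te is in period 5, group 16.
EN rises left→right (higher Z_eff, smaller atoms) and falls top→bottom (larger, more shielded atoms).
Here both period and group differ, so the two effects have to be weighed against each other.
Mg > K: both effects reinforce here, so Mg is clearly the higher of the two.
Ga > Mg: the two effects oppose for this pair; the across-period effect wins (1.81 vs 1.31).
Te > Ga: period and group pull opposite ways; the across-period shift dominates (2.10 vs 1.81).
Cl > Te: both effects reinforce here, so Cl is clearly the higher of the two.
O > Cl: period and group pull opposite ways; the down-group shift dominates (3.44 vs 3.16).
For reference (Pauling): O 3.44, Mg 1.31, Cl 3.16, K 0.82, Ga 1.81, Te 2.10.
So from lowest to highest: K < Mg < Ga < Te < Cl < O.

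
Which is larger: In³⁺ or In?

Forming In³⁺ removes 3 electrons from In. Fewer electrons for the same nuclear charge means less shielding and a higher Z_eff on the remaining electrons, and for main-group metals the entire outer shell is lost.
A cation is smaller than its parent atom: In³⁺ < In.

In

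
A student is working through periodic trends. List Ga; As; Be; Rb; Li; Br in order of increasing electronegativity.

Li is in period 2, group 1; Be is in period 2, group 2; Ga is in period 4, group 13; As is in period 4, group 15; Br is in period 4, group 17; Rb is in period 5, group 1.
Smaller atoms with higher effective nuclear charge are more electronegative.
Here both period and group differ, so the two effects have to be weighed against each other.
Li > Rb: they share group 1; the group trend gives Li the larger value.
Be > Li: both are in period 2; the period trend gives Be the larger value.
Ga > Be: the two effects oppose for this pair; the across-period effect wins (1.81 vs 1.57).
As > Ga: As lies to the right of Ga in period 4, so the across-period effect alone puts As higher.
Br > As: both are in period 4; the period trend gives Br the larger value.
Approximate values (Pauling): Li 0.98, Be 1.57, Ga 1.81, As 2.18, Br 2.96, Rb 0.82.
So from lowest to highest: Rb < Li < Be < Ga < As < Br.

Rb < Li < Be < Ga < As < Br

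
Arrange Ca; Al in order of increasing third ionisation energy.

IE_3 is the cost of taking one more electron from the +2 cation: Ca²⁺ is the bare [Ar] core; Al²⁺ still has 1 valence electron.
Pulling an electron out of a noble-gas core costs far more than removing a remaining valence electron, so Ca sits at the high end of IE_3.
Approximate IE_3 values (kJ/mol): Ca 4912, Al 2745.
Hence IE_3: Al < Ca.

Al < Ca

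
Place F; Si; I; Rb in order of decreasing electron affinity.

F > I > Si > Rb

F is in period 2, group 17; Si is in period 3, group 14; Rb is in period 5, group 1; I is in period 5, group 17.
EA tends to increase across a period and decrease down a group, though the pattern is less regular than for IE or radius.
Neither a single period nor a single group — weigh both effects.
Si > Rb: relative to Rb, both the across-period and down-group shifts push Si's electron affinity up.
I > Si: the two effects oppose for this pair; the across-period effect wins (295 vs 134 kJ/mol).
F > I: F sits above I in group 17, so the down-group effect alone puts F higher.
Tabulated electron affinity (kJ/mol): F 328, Si 134, Rb 47, I 295.
So from highest to lowest: F > I > Si > Rb.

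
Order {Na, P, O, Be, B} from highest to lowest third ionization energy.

After 2 electrons have been removed, what remains? Na²⁺ is already 1 electron into the core; P²⁺ still has 3 valence electrons; O²⁺ still has 4 valence electrons; Be²⁺ is the bare [He] core; B²⁺ still has 1 valence electron.
Breaking into a closed-shell core is much more expensive than removing a leftover valence electron — Na and Be have the largest IE_3 here.
Valence configurations: P²⁺ [Ne]3s²3p¹, O²⁺ [He]2s²2p², B²⁺ [He]2s¹.
Tabulated IE_3 (kJ/mol): Na 6910, P 2914, O 5300, Be 14849, B 3660.
Overall IE_3 order: P < B < O < Na < Be.

Be > Na > O > B > P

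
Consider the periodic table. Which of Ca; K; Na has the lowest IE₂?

Ca

The second ionization energy removes an electron from the +1 ion. For each element: Ca⁺ still has 1 valence electron; K⁺ is the bare [Ar] core; Na⁺ is the bare [Ne] core.
Pulling an electron out of a noble-gas core costs far more than removing a remaining valence electron, so K and Na sit at the high end of IE_2.
Approximate IE_2 values (kJ/mol): Ca 1145, K 3052, Na 4562.
Putting it together, IE_2: Ca < K < Na.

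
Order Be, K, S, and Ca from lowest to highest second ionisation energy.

Ca < Be < S < K

Consider each +1 ion: Be⁺ still has 1 valence electron; K⁺ is the bare [Ar] core; S⁺ still has 5 valence electrons; Ca⁺ still has 1 valence electron.
Breaking into a closed-shell core is much more expensive than removing a leftover valence electron — K has the largest IE_2 here.
Valence configurations: Be⁺ [He]2s¹, S⁺ [Ne]3s²3p³, Ca⁺ [Ar]4s¹.
The numbers (kJ/mol): Be 1757, K 3052, S 2252, Ca 1145.
Hence IE_2: Ca < Be < S < K.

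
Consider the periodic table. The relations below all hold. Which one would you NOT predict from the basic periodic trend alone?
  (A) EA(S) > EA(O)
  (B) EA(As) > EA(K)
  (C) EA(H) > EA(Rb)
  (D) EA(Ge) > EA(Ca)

(A)

The general trend: electron affinity increases across a period and decreases down a group.
(A) S (period 3, group 16) vs O (period 2, group 16): the stated order contradicts the simple trend.
(B) As (period 4, group 15) vs K (period 4, group 1): the stated order agrees with the simple trend.
(C) H (period 1, group 1) vs Rb (period 5, group 1): the stated order agrees with the simple trend.
(D) Ge (period 4, group 14) vs Ca (period 4, group 2): the stated order agrees with the simple trend.
The exception is (A): the compact 2p subshell of O repels the added electron more than S's larger 3p does.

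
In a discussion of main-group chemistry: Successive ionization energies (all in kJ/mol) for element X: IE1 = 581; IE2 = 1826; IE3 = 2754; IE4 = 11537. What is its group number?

Group 13

Look for the largest jump between consecutive ionization energies: IE4/IE3 ≈ 4.2, far larger than any earlier ratio.
That jump marks the point where a core electron is being removed. So the atom has 3 valence electrons.
A main-group element with 3 valence electrons is in group 13.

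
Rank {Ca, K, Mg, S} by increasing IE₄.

After 3 electrons have been removed, what remains? Ca³⁺ is already 1 electron into the core; K³⁺ is already 2 electrons into the core; Mg³⁺ is already 1 electron into the core; S³⁺ still has 3 valence electrons.
Core electrons are held far more tightly than valence electrons, so K, Ca and Mg top the IE_4 order.
Approximate IE_4 values (kJ/mol): Ca 6491, K 5877, Mg 10543, S 4556.
So the fourth ionization energies run S < K < Ca < Mg.

S < K < Ca < Mg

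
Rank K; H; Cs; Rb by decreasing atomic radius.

Moving right in a period, electrons are added to the same shell under a stronger nuclear pull, so atoms get smaller; moving down, a new shell is opened and atoms get larger.
All are in group 1, so atomic radius increases down the group.
So from largest to smallest: Cs > Rb > K > H.

Cs > Rb > K > H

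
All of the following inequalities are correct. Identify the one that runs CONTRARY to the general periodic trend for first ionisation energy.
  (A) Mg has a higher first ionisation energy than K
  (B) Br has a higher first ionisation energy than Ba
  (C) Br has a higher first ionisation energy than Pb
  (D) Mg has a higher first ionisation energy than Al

(D)

The general trend: first ionisation energy increases across a period and decreases down a group.
(A) Mg (period 3, group 2) vs K (period 4, group 1): the stated order agrees with the simple trend.
(B) Br (period 4, group 17) vs Ba (period 6, group 2): the stated order agrees with the simple trend.
(C) Br (period 4, group 17) vs Pb (period 6, group 14): the stated order agrees with the simple trend.
(D) Mg (period 3, group 2) vs Al (period 3, group 13): the stated order contradicts the simple trend.
The exception is (D): Al's single 3p electron is easier to remove than one from Mg's filled 3s².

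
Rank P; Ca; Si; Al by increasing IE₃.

Al < P < Si < Ca

Consider each +2 ion: P²⁺ still has 3 valence electrons; Ca²⁺ is the bare [Ar] core; Si²⁺ still has 2 valence electrons; Al²⁺ still has 1 valence electron.
Breaking into a closed-shell core is much more expensive than removing a leftover valence electron — Ca has the largest IE_3 here.
Valence configurations: P²⁺ [Ne]3s²3p¹, Si²⁺ [Ne]3s², Al²⁺ [Ne]3s¹.
P²⁺ loses a lone 3p electron whereas Si²⁺ must break into a filled 3s² pair, so IE_3(Si) > IE_3(P) even though P has the higher nuclear charge.
Tabulated IE_3 (kJ/mol): P 2914, Ca 4912, Si 3232, Al 2745.
So the third ionization energies run Al < P < Si < Ca.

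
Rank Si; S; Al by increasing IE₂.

Consider each +1 ion: Si⁺ still has 3 valence electrons; S⁺ still has 5 valence electrons; Al⁺ still has 2 valence electrons.
All are still removing valence electrons, so compare the +1 ions as you would atoms: IE_2 generally rises across a period (higher Z_eff) and falls down a group (larger shell), subject to the usual subshell exceptions.
Valence configurations: Si⁺ [Ne]3s²3p¹, S⁺ [Ne]3s²3p³, Al⁺ [Ne]3s².
Si⁺ loses a lone 3p electron whereas Al⁺ must break into a filled 3s² pair, so IE_2(Al) > IE_2(Si) even though Si has the higher nuclear charge.
Tabulated IE_2 (kJ/mol): Si 1577, S 2252, Al 1817.
Overall IE_2 order: Si < Al < S.

Si < Al < S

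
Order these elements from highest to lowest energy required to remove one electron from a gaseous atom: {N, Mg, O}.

N > O > Mg

N is in period 2, group 15; O is in period 2, group 16; Mg is in period 3, group 2.
Across a period the outer electron is held more tightly (higher IE₁); down a group it sits in a higher shell, more shielded, and comes off more easily.
Neither a single period nor a single group — weigh both effects.
O > Mg: both effects reinforce here, so O is clearly the higher of the two.
N > O: this pair runs against the simple trend — see the exception note.
Note the exception: N has a higher first ionization energy than O, contrary to the simple trend — pairing an electron in O's 2p⁴ costs repulsion energy, so O ionizes more easily than half-filled N (2p³).
For reference (kJ/mol): N 1402, O 1314, Mg 738.
So from highest to lowest: N > O > Mg.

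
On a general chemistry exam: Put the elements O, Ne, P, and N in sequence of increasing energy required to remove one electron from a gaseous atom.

P < O < N < Ne

First ionization energy rises across a period (greater Z_eff holds electrons more tightly) and falls down a group (valence electrons are farther from the nucleus).
Here both period and group differ, so the two effects have to be weighed against each other.
O > P: both effects reinforce here, so O is clearly the higher of the two.
N > O: this pair runs against the simple trend — see the exception note.
Ne > N: Ne lies to the right of N in period 2, so the across-period effect alone puts Ne higher.
Note the exception: N has a higher first ionization energy than O, contrary to the simple trend — pairing an electron in O's 2p⁴ costs repulsion energy, so O ionizes more easily than half-filled N (2p³).
For reference (kJ/mol): N 1402, O 1314, Ne 2081, P 1012.
So from lowest to highest: P < O < N < Ne.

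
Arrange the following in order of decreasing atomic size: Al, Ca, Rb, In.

Rb > Ca > In > Al

Al is in period 3, group 13; Ca is in period 4, group 2; Rb is in period 5, group 1; In is in period 5, group 13.
Moving right in a period, electrons are added to the same shell under a stronger nuclear pull, so atoms get smaller; moving down, a new shell is opened and atoms get larger.
These span different periods and groups, so the two trends combine.
In > Al: In sits below Al in group 13, so the down-group effect alone puts In larger.
Ca > In: the two effects oppose for this pair; the across-period effect wins (171 vs 142 pm).
Rb > Ca: relative to Ca, both the across-period and down-group shifts push Rb's atomic radius up.
For reference (pm): Al 126, Ca 171, Rb 210, In 142.
So from largest to smallest: Rb > Ca > In > Al.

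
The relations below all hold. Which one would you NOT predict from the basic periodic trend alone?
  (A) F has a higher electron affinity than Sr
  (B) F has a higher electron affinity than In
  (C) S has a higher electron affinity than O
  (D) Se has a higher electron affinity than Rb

(C)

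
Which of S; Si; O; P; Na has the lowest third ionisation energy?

Consider each +2 ion: S²⁺ still has 4 valence electrons; Si²⁺ still has 2 valence electrons; O²⁺ still has 4 valence electrons; P²⁺ still has 3 valence electrons; Na²⁺ is already 1 electron into the core.
Breaking into a closed-shell core is much more expensive than removing a leftover valence electron — Na has the largest IE_3 here.
Valence configurations: S²⁺ [Ne]3s²3p², Si²⁺ [Ne]3s², O²⁺ [He]2s²2p², P²⁺ [Ne]3s²3p¹.
P²⁺ loses a lone 3p electron whereas Si²⁺ must break into a filled 3s² pair, so IE_3(Si) > IE_3(P) even though P has the higher nuclear charge.
Approximate IE_3 values (kJ/mol): S 3357, Si 3232, O 5300, P 2914, Na 6910.
Overall IE_3 order: P < Si < S < O < Na.

P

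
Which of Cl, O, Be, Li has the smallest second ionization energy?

Be

After 1 electron has been removed, what remains? Cl⁺ still has 6 valence electrons; O⁺ still has 5 valence electrons; Be⁺ still has 1 valence electron; Li⁺ is the bare [He] core.
Breaking into a closed-shell core is much more expensive than removing a leftover valence electron — Li has the largest IE_2 here.
Valence configurations: Cl⁺ [Ne]3s²3p⁴, O⁺ [He]2s²2p³, Be⁺ [He]2s¹.
Tabulated IE_2 (kJ/mol): Cl 2298, O 3388, Be 1757, Li 7298.
So the second ionization energies run Be < Cl < O < Li.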